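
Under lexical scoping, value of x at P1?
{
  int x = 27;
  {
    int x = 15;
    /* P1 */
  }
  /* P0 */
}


x declared in the same block as P1
x = 15


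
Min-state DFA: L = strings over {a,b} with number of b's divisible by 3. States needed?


Track (count of b) mod 3: states 0..2, accept at 0
Minimal DFA: 3 states


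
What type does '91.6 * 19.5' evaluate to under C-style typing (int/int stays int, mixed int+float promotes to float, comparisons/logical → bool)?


Operand types: float * float
Rule: mixed int/float promotes to float; int/int stays int
Result type: float


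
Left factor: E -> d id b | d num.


Common prefix: 'd'
Factored: E -> d E', E' -> id b | num


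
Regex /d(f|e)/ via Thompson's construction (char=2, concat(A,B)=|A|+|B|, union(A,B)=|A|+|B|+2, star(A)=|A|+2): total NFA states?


Syntax tree has 3 char leaf(s), 1 union(s), 0 star(s)
chars contribute 3×2 = 6; each union adds +2; each star adds +2
Total: 6 + 2 + 0 = 8 states


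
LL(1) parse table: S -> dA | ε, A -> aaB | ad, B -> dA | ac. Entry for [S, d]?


For [S, d]: 'd' ∈ FIRST(dA)
Entry: S -> dA


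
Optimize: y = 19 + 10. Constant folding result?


19 + 10 = 29 at compile time
Optimized: y = 29


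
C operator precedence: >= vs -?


'-' is additive (level 9); '>=' is relational (level 7)
Higher level binds tighter
'-' has higher precedence than '>='


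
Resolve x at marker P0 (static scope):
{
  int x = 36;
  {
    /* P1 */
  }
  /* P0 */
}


x declared in the same block as P0
x = 36


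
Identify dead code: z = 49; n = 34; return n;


z is assigned but never read
Dead: 'z = 49'


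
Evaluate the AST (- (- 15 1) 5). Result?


Evaluate inner: (- 15 1) = 14
Evaluate root: (- 14 5) = 9
Result: 9


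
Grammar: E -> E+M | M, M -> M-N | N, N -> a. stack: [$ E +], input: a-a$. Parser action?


no handle ('E+' is not any RHS); shift 'a'
Action: shift


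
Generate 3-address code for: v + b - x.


Break into single-operator statements:
t1 = v + b
t2 = t1 - x


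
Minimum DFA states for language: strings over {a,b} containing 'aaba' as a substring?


KMP-style automaton: 4 progress states + 1 absorbing accept = 5
Minimal DFA: 5 states


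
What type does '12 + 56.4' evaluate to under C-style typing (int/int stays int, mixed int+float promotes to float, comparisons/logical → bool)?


Operand types: int + float
Rule: mixed int/float promotes to float; int/int stays int
Result type: float


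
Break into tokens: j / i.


Scan left to right, longest-match per lexeme
Tokens: ID(j), OP(/), ID(i)


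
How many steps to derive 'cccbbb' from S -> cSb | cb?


Derivation: S => cSb => ccSbb => cccbbb
Steps: 3


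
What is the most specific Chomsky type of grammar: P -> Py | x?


Left-linear: every RHS is a terminal or one nonterminal followed by a terminal
Classification: Type 3 (Regular)


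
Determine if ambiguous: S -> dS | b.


right-linear, alternatives start with distinct terminals 'd' vs 'b': unique leftmost derivation
Unambiguous


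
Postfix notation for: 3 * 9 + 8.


Left to right (same or higher precedence on left)
Postfix: 3 9 * 8 +


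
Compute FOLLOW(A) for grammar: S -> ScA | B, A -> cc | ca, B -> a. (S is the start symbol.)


$ ∈ FOLLOW(S). For each A -> αBβ: add FIRST(β)\{ε} to FOLLOW(B); if β nullable, add FOLLOW(A).
FOLLOW(A) = {$, c}


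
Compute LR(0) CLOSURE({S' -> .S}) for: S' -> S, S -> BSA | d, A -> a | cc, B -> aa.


Start: S' -> .S
For each item with dot before a nonterminal B, add B -> .γ for every B-production
Closure: [S' -> .S, S -> .BSA, S -> .d, B -> .aa]


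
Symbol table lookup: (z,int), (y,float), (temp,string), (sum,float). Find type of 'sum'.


Lookup 'sum' → type float


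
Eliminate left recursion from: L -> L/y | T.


Left-recursive alternatives: L/y; non-recursive: T
Introduce L': L -> TL', L' -> /yL' | ε


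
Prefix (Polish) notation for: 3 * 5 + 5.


left-to-right (same/higher precedence on left): tree is (+ (* 3 5) 5)
Prefix: + * 3 5 5


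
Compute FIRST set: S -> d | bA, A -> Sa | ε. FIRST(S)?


Per alternative of S: FIRST(d) = {d}; FIRST(bA) = {b}
FIRST(S) = {b, d}


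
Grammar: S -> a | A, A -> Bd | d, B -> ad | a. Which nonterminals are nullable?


A nonterminal is nullable iff some alternative derives ε (directly, or every symbol in it is nullable)
Nullable: {}


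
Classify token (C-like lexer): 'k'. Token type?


Pattern: letter/underscore followed by alphanumerics, not a keyword
Type: IDENTIFIER


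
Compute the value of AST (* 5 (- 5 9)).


Evaluate inner: (- 5 9) = -4
Evaluate root: (* 5 -4) = -20
Result: -20


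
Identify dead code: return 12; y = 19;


statement follows a return and is unreachable
Dead: 'y = 19'


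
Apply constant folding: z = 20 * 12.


20 * 12 = 240 at compile time
Optimized: z = 240


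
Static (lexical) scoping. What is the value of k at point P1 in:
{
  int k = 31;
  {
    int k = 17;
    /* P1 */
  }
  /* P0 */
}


k declared in the same block as P1
k = 17


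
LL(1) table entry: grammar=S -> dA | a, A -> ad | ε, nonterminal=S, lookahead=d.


For [S, d]: 'd' ∈ FIRST(dA)
Entry: S -> dA


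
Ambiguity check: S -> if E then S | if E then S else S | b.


dangling else: 'if E then if E then b else b' parses two ways
Ambiguous


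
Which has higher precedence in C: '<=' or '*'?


'*' is multiplicative (level 10); '<=' is relational (level 7)
Higher level binds tighter
'*' has higher precedence than '<='


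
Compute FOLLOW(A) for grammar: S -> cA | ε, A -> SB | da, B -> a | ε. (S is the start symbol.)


$ ∈ FOLLOW(S). For each A -> αBβ: add FIRST(β)\{ε} to FOLLOW(B); if β nullable, add FOLLOW(A).
FOLLOW(A) = {$, a}


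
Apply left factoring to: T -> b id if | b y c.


Common prefix: 'b'
Factored: T -> b T', T' -> id if | y c


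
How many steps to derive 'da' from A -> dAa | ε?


Derivation: A => dAa => da
Steps: 2


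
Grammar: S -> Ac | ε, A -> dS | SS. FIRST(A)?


Per alternative of A: FIRST(dS) = {d}; FIRST(SS) = {c, d, ε}
FIRST(A) = {c, d, ε}


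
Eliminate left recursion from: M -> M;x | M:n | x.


Left-recursive alternatives: M;x, M:n; non-recursive: x
Introduce M': M -> xM', M' -> ;xM' | :nM' | ε


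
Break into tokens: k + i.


Scan left to right, longest-match per lexeme
Tokens: ID(k), OP(+), ID(i)


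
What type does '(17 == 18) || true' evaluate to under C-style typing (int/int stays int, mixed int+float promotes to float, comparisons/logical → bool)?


Operand types: bool || bool
Rule: logical operators take bool operands and yield bool
Result type: bool


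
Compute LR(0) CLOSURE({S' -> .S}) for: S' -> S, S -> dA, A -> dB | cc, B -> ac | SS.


Start: S' -> .S
For each item with dot before a nonterminal B, add B -> .γ for every B-production
Closure: [S' -> .S, S -> .dA]


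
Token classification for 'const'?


Pattern: reserved word
Type: KEYWORD


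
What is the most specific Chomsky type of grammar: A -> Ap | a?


Left-linear: every RHS is a terminal or one nonterminal followed by a terminal
Classification: Type 3 (Regular)


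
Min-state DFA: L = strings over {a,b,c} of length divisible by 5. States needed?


Track length mod 5: states 0..4, accept at 0
Minimal DFA: 5 states


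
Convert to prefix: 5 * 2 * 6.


left-to-right (same/higher precedence on left): tree is (* (* 5 2) 6)
Prefix: * * 5 2 6


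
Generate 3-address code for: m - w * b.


Break into single-operator statements:
t1 = w * b
t2 = m - t1


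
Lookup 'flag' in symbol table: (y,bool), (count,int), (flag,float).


Lookup 'flag' → type float


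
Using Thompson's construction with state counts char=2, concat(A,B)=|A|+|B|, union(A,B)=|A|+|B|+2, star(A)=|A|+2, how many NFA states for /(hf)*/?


Syntax tree has 2 char leaf(s), 0 union(s), 1 star(s)
chars contribute 2×2 = 4; each union adds +2; each star adds +2
Total: 4 + 0 + 2 = 6 states


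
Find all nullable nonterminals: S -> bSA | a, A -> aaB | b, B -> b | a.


A nonterminal is nullable iff some alternative derives ε (directly, or every symbol in it is nullable)
Nullable: {}


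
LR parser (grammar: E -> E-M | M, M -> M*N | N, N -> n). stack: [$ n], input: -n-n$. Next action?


'n' on top is the handle for N -> n
Action: reduce (N -> n)


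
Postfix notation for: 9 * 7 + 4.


Left to right (same or higher precedence on left)
Postfix: 9 7 * 4 +


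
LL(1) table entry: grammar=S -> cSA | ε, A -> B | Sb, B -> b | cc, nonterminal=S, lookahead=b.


For [S, b]: ε is nullable and 'b' ∈ FOLLOW(S)
Entry: S -> ε


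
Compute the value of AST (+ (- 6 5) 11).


Evaluate inner: (- 6 5) = 1
Evaluate root: (+ 1 11) = 12
Result: 12


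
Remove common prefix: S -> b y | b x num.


Common prefix: 'b'
Factored: S -> b S', S' -> y | x num


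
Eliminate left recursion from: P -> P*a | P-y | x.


Left-recursive alternatives: P*a, P-y; non-recursive: x
Introduce P': P -> xP', P' -> *aP' | -yP' | ε


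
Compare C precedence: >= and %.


'%' is multiplicative (level 10); '>=' is relational (level 7)
Higher level binds tighter
'%' has higher precedence than '>='


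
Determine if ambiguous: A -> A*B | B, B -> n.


precedence layered via separate nonterminal B: deterministic
Unambiguous


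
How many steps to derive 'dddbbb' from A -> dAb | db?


Derivation: A => dAb => ddAbb => dddbbb
Steps: 3


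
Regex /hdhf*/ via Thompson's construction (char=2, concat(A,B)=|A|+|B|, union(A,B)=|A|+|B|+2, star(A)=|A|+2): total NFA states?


Syntax tree has 4 char leaf(s), 0 union(s), 1 star(s)
chars contribute 4×2 = 8; each union adds +2; each star adds +2
Total: 8 + 0 + 2 = 10 states


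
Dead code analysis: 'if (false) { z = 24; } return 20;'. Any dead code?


condition is constant false, so the whole block is unreachable
Dead: 'if (false) { z = 24; }'


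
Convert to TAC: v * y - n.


Break into single-operator statements:
t1 = v * y
t2 = t1 - n


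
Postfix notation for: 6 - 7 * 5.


* has higher precedence, evaluate 7*5 first
Postfix: 6 7 5 * -


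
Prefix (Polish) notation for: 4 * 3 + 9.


left-to-right (same/higher precedence on left): tree is (+ (* 4 3) 9)
Prefix: + * 4 3 9


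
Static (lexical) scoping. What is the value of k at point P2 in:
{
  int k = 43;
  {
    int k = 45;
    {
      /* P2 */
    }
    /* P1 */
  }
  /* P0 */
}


P2's block does not declare k; resolves to the enclosing declaration at depth 1
k = 45


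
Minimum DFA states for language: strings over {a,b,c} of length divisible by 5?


Track length mod 5: states 0..4, accept at 0
Minimal DFA: 5 states


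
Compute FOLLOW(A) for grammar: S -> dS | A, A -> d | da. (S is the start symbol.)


$ ∈ FOLLOW(S). For each A -> αBβ: add FIRST(β)\{ε} to FOLLOW(B); if β nullable, add FOLLOW(A).
FOLLOW(A) = {$}


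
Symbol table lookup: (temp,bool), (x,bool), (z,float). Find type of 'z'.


Lookup 'z' → type float


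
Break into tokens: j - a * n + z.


Scan left to right, longest-match per lexeme
Tokens: ID(j), OP(-), ID(a), OP(*), ID(n), OP(+), ID(z)


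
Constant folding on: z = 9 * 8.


9 * 8 = 72 at compile time
Optimized: z = 72


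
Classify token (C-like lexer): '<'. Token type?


Pattern: operator symbol
Type: OPERATOR


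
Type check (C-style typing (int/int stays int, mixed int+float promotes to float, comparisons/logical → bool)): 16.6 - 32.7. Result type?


Operand types: float - float
Rule: mixed int/float promotes to float; int/int stays int
Result type: float


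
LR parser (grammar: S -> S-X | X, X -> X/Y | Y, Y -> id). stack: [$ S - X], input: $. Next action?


handle 'S-X' on top; lookahead ∈ FOLLOW(S) = {-, $}
Action: reduce (S -> S-X)


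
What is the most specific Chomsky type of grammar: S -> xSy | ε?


Single nonterminal LHS, but x^n y^n is not regular
Classification: Type 2 (Context-Free)


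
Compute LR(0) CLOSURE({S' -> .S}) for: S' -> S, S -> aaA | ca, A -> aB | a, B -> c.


Start: S' -> .S
For each item with dot before a nonterminal B, add B -> .γ for every B-production
Closure: [S' -> .S, S -> .aaA, S -> .ca]


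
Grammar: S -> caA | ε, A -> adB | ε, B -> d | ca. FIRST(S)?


Per alternative of S: FIRST(caA) = {c}; FIRST(ε) = {ε}
FIRST(S) = {c, ε}


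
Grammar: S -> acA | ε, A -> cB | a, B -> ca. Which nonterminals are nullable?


A nonterminal is nullable iff some alternative derives ε (directly, or every symbol in it is nullable)
Nullable: {S}


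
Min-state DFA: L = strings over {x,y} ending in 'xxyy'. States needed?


Track the longest suffix of input matching a prefix of 'xxyy': 5 classes (prefixes of length 0..4)
Minimal DFA: 5 states


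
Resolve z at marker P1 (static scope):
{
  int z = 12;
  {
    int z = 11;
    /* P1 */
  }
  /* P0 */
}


z declared in the same block as P1
z = 11


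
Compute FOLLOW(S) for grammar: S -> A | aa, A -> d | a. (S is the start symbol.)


$ ∈ FOLLOW(S). For each A -> αBβ: add FIRST(β)\{ε} to FOLLOW(B); if β nullable, add FOLLOW(A).
FOLLOW(S) = {$}


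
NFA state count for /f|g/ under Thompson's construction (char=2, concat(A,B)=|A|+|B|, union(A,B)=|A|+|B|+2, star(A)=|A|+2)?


Syntax tree has 2 char leaf(s), 1 union(s), 0 star(s)
chars contribute 2×2 = 4; each union adds +2; each star adds +2
Total: 4 + 2 + 0 = 6 states


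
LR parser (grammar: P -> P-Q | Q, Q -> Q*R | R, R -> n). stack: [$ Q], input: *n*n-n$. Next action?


shift '*' to continue Q -> Q*R
Action: shift


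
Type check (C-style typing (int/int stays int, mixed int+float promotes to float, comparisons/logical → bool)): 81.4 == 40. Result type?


Operand types: float == int
Rule: comparison yields bool
Result type: bool


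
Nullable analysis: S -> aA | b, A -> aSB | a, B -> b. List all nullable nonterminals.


A nonterminal is nullable iff some alternative derives ε (directly, or every symbol in it is nullable)
Nullable: {}


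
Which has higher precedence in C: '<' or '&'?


'<' is relational (level 7); '&' is bitwise AND (level 5)
Higher level binds tighter
'<' has higher precedence than '&'


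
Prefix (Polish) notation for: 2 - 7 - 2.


left-to-right (same/higher precedence on left): tree is (- (- 2 7) 2)
Prefix: - - 2 7 2


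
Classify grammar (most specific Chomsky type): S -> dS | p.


Right-linear: every RHS is a terminal or a terminal followed by one nonterminal
Classification: Type 3 (Regular)


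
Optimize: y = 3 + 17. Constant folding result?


3 + 17 = 20 at compile time
Optimized: y = 20


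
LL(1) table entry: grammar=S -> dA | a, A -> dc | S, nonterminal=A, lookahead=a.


For [A, a]: 'a' ∈ FIRST(S)
Entry: A -> S


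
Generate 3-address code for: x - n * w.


Break into single-operator statements:
t1 = n * w
t2 = x - t1


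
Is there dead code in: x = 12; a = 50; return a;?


x is assigned but never read
Dead: 'x = 12'


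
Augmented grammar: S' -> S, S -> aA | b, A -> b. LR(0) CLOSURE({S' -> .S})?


Start: S' -> .S
For each item with dot before a nonterminal B, add B -> .γ for every B-production
Closure: [S' -> .S, S -> .aA, S -> .b]


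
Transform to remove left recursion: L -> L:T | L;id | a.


Left-recursive alternatives: L:T, L;id; non-recursive: a
Introduce L': L -> aL', L' -> :TL' | ;idL' | ε


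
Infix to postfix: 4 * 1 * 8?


Left to right (same or higher precedence on left)
Postfix: 4 1 * 8 *


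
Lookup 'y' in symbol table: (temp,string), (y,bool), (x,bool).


Lookup 'y' → type bool


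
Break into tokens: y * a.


Scan left to right, longest-match per lexeme
Tokens: ID(y), OP(*), ID(a)


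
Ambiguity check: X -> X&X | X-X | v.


'v&v-v' has two parse trees (no precedence encoded between & and -)
Ambiguous


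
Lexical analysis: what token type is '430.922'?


Pattern: digits with a decimal point
Type: FLOAT_LITERAL


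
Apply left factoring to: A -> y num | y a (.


Common prefix: 'y'
Factored: A -> y A', A' -> num | a (


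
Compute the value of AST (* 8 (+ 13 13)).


Evaluate inner: (+ 13 13) = 26
Evaluate root: (* 8 26) = 208
Result: 208


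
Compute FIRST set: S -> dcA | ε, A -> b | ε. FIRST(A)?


Per alternative of A: FIRST(b) = {b}; FIRST(ε) = {ε}
FIRST(A) = {b, ε}


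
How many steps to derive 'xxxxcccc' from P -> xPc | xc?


Derivation: P => xPc => xxPcc => xxxPccc => xxxxcccc
Steps: 4


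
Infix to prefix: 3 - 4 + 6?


left-to-right (same/higher precedence on left): tree is (+ (- 3 4) 6)
Prefix: + - 3 4 6


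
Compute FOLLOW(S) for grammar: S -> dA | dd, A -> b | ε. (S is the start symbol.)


$ ∈ FOLLOW(S). For each A -> αBβ: add FIRST(β)\{ε} to FOLLOW(B); if β nullable, add FOLLOW(A).
FOLLOW(S) = {$}


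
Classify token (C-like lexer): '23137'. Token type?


Pattern: digits only
Type: INTEGER_LITERAL


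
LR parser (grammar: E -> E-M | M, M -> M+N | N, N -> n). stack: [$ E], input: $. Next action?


start symbol E on stack, input exhausted
Action: accept


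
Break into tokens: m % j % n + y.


Scan left to right, longest-match per lexeme
Tokens: ID(m), OP(%), ID(j), OP(%), ID(n), OP(+), ID(y)


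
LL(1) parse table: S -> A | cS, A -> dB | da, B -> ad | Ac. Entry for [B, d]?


For [B, d]: 'd' ∈ FIRST(Ac)
Entry: B -> Ac


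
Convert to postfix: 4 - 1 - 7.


Left to right (same or higher precedence on left)
Postfix: 4 1 - 7 -


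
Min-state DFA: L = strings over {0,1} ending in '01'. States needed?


Track the longest suffix of input matching a prefix of '01': 3 classes (prefixes of length 0..2)
Minimal DFA: 3 states


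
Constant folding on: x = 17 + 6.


17 + 6 = 23 at compile time
Optimized: x = 23


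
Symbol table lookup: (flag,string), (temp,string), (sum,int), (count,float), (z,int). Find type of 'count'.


Lookup 'count' → type float


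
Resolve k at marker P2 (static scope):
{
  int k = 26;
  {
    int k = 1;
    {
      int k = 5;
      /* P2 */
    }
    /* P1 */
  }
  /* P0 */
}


k declared in the same block as P2
k = 5


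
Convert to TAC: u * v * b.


Break into single-operator statements:
t1 = u * v
t2 = t1 * b


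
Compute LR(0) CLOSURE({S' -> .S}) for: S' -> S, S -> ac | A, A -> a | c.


Start: S' -> .S
For each item with dot before a nonterminal B, add B -> .γ for every B-production
Closure: [S' -> .S, S -> .ac, S -> .A, A -> .a, A -> .c]


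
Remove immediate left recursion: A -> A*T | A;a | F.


Left-recursive alternatives: A*T, A;a; non-recursive: F
Introduce A': A -> FA', A' -> *TA' | ;aA' | ε


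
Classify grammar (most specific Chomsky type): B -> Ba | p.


Left-linear: every RHS is a terminal or one nonterminal followed by a terminal
Classification: Type 3 (Regular)


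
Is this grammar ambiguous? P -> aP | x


right-linear, alternatives start with distinct terminals 'a' vs 'x': unique leftmost derivation
Unambiguous


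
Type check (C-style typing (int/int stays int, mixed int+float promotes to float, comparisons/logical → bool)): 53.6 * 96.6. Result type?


Operand types: float * float
Rule: mixed int/float promotes to float; int/int stays int
Result type: float


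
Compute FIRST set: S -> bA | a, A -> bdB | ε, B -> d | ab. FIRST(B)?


Per alternative of B: FIRST(d) = {d}; FIRST(ab) = {a}
FIRST(B) = {a, d}


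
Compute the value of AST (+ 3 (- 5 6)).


Evaluate inner: (- 5 6) = -1
Evaluate root: (+ 3 -1) = 2
Result: 2


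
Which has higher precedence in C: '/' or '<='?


'/' is multiplicative (level 10); '<=' is relational (level 7)
Higher level binds tighter
'/' has higher precedence than '<='


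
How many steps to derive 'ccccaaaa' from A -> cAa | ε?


Derivation: A => cAa => ccAaa => cccAaaa => ccccAaaaa => ccccaaaa
Steps: 5


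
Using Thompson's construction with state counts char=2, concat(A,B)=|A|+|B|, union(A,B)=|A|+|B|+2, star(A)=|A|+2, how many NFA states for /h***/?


Syntax tree has 1 char leaf(s), 0 union(s), 3 star(s)
chars contribute 1×2 = 2; each union adds +2; each star adds +2
Total: 2 + 0 + 6 = 8 states


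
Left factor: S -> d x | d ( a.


Common prefix: 'd'
Factored: S -> d S', S' -> x | ( a


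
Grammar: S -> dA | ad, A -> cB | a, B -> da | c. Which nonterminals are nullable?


A nonterminal is nullable iff some alternative derives ε (directly, or every symbol in it is nullable)
Nullable: {}


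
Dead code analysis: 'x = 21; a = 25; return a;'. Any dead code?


x is assigned but never read
Dead: 'x = 21'


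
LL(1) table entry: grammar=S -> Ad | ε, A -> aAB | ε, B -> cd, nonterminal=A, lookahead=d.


For [A, d]: ε is nullable and 'd' ∈ FOLLOW(A)
Entry: A -> ε


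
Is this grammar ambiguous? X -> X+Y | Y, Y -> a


precedence layered via separate nonterminal Y: deterministic
Unambiguous


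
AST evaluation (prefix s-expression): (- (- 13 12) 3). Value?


Evaluate inner: (- 13 12) = 1
Evaluate root: (- 1 3) = -2
Result: -2


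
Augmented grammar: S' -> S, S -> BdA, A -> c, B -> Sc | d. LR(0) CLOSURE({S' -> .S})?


Start: S' -> .S
For each item with dot before a nonterminal B, add B -> .γ for every B-production
Closure: [S' -> .S, S -> .BdA, B -> .Sc, B -> .d]


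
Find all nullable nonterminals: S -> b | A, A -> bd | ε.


A nonterminal is nullable iff some alternative derives ε (directly, or every symbol in it is nullable)
Nullable: {A, S}


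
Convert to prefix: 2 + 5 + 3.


left-to-right (same/higher precedence on left): tree is (+ (+ 2 5) 3)
Prefix: + + 2 5 3


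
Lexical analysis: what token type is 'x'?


Pattern: letter/underscore followed by alphanumerics, not a keyword
Type: IDENTIFIER


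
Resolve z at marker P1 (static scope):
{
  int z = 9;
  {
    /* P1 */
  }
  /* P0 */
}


P1's block does not declare z; resolves to the enclosing declaration at depth 0
z = 9


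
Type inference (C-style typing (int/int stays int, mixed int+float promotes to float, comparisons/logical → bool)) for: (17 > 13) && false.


Operand types: bool && bool
Rule: logical operators take bool operands and yield bool
Result type: bool


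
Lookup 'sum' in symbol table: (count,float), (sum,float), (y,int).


Lookup 'sum' → type float


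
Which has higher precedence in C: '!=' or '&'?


'!=' is equality (level 6); '&' is bitwise AND (level 5)
Higher level binds tighter
'!=' has higher precedence than '&'


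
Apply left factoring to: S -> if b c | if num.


Common prefix: 'if'
Factored: S -> if S', S' -> b c | num


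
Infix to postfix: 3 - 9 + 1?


Left to right (same or higher precedence on left)
Postfix: 3 9 - 1 +


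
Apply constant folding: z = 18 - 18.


18 - 18 = 0 at compile time
Optimized: z = 0


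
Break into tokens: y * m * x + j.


Scan left to right, longest-match per lexeme
Tokens: ID(y), OP(*), ID(m), OP(*), ID(x), OP(+), ID(j)


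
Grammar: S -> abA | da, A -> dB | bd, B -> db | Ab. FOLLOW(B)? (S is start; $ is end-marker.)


$ ∈ FOLLOW(S). For each A -> αBβ: add FIRST(β)\{ε} to FOLLOW(B); if β nullable, add FOLLOW(A).
FOLLOW(B) = {$, b}


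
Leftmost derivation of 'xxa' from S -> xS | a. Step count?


Derivation: S => xS => xxS => xxa
Steps: 3


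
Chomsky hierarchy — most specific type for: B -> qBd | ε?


Single nonterminal LHS, but q^n d^n is not regular
Classification: Type 2 (Context-Free)


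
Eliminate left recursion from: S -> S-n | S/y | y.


Left-recursive alternatives: S-n, S/y; non-recursive: y
Introduce S': S -> yS', S' -> -nS' | /yS' | ε


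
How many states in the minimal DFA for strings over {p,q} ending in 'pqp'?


Track the longest suffix of input matching a prefix of 'pqp': 4 classes (prefixes of length 0..3)
Minimal DFA: 4 states


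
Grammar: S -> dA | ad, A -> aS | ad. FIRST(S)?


Per alternative of S: FIRST(dA) = {d}; FIRST(ad) = {a}
FIRST(S) = {a, d}


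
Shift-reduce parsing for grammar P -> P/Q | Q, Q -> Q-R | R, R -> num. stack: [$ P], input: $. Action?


start symbol P on stack, input exhausted
Action: accept


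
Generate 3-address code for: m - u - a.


Break into single-operator statements:
t1 = m - u
t2 = t1 - a


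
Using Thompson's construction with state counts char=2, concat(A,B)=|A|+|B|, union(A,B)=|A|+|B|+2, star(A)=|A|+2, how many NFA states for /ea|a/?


Syntax tree has 3 char leaf(s), 1 union(s), 0 star(s)
chars contribute 3×2 = 6; each union adds +2; each star adds +2
Total: 6 + 2 + 0 = 8 states


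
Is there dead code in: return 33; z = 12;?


statement follows a return and is unreachable
Dead: 'z = 12'


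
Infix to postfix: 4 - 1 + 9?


Left to right (same or higher precedence on left)
Postfix: 4 1 - 9 +


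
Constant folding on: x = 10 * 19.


10 * 19 = 190 at compile time
Optimized: x = 190


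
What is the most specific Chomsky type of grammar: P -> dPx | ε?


Single nonterminal LHS, but d^n x^n is not regular
Classification: Type 2 (Context-Free)


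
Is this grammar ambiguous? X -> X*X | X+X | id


'id*id+id' has two parse trees (no precedence encoded between * and +)
Ambiguous


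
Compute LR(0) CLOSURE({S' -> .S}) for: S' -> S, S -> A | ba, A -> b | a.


Start: S' -> .S
For each item with dot before a nonterminal B, add B -> .γ for every B-production
Closure: [S' -> .S, S -> .A, S -> .ba, A -> .b, A -> .a]


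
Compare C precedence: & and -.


'-' is additive (level 9); '&' is bitwise AND (level 5)
Higher level binds tighter
'-' has higher precedence than '&'


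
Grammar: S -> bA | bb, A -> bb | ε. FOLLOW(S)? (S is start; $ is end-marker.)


$ ∈ FOLLOW(S). For each A -> αBβ: add FIRST(β)\{ε} to FOLLOW(B); if β nullable, add FOLLOW(A).
FOLLOW(S) = {$}


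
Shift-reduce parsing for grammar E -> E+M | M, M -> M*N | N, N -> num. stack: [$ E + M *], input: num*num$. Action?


no handle; shift 'num'
Action: shift


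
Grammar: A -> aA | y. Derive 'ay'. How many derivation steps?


Derivation: A => aA => ay
Steps: 2


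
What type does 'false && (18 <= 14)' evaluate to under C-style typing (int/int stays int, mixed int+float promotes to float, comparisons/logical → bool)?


Operand types: bool && bool
Rule: logical operators take bool operands and yield bool
Result type: bool


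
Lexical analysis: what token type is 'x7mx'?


Pattern: letter/underscore followed by alphanumerics, not a keyword
Type: IDENTIFIER


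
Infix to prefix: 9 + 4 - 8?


left-to-right (same/higher precedence on left): tree is (- (+ 9 4) 8)
Prefix: - + 9 4 8


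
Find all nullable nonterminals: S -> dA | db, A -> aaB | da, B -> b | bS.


A nonterminal is nullable iff some alternative derives ε (directly, or every symbol in it is nullable)
Nullable: {}


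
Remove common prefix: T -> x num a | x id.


Common prefix: 'x'
Factored: T -> x T', T' -> num a | id


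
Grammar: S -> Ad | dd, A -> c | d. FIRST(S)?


Per alternative of S: FIRST(Ad) = {c, d}; FIRST(dd) = {d}
FIRST(S) = {c, d}


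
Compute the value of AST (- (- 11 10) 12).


Evaluate inner: (- 11 10) = 1
Evaluate root: (- 1 12) = -11
Result: -11


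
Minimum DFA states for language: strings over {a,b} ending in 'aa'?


Track the longest suffix of input matching a prefix of 'aa': 3 classes (prefixes of length 0..2)
Minimal DFA: 3 states


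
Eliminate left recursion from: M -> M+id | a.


Left-recursive alternatives: M+id; non-recursive: a
Introduce M': M -> aM', M' -> +idM' | ε


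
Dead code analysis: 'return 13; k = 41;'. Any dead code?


statement follows a return and is unreachable
Dead: 'k = 41'


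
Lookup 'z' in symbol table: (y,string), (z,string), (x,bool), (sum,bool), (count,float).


Lookup 'z' → type string


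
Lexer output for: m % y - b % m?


Scan left to right, longest-match per lexeme
Tokens: ID(m), OP(%), ID(y), OP(-), ID(b), OP(%), ID(m)


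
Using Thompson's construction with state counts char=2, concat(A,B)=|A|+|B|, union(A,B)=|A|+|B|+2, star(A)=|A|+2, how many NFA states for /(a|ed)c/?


Syntax tree has 4 char leaf(s), 1 union(s), 0 star(s)
chars contribute 4×2 = 8; each union adds +2; each star adds +2
Total: 8 + 2 + 0 = 10 states


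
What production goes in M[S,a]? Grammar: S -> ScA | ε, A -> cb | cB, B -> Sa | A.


For [S, a]: ε is nullable and 'a' ∈ FOLLOW(S)
Entry: S -> ε


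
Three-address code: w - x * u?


Break into single-operator statements:
t1 = x * u
t2 = w - t1


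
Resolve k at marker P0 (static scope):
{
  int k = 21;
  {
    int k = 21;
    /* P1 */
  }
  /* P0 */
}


k declared in the same block as P0
k = 21


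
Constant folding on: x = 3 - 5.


3 - 5 = -2 at compile time
Optimized: x = -2


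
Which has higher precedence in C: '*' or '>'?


'*' is multiplicative (level 10); '>' is relational (level 7)
Higher level binds tighter
'*' has higher precedence than '>'


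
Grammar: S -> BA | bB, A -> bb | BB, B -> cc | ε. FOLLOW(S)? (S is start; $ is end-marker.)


$ ∈ FOLLOW(S). For each A -> αBβ: add FIRST(β)\{ε} to FOLLOW(B); if β nullable, add FOLLOW(A).
FOLLOW(S) = {$}


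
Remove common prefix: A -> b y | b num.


Common prefix: 'b'
Factored: A -> b A', A' -> y | num


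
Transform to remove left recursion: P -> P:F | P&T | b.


Left-recursive alternatives: P:F, P&T; non-recursive: b
Introduce P': P -> bP', P' -> :FP' | &TP' | ε


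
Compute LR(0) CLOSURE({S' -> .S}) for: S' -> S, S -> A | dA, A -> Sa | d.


Start: S' -> .S
For each item with dot before a nonterminal B, add B -> .γ for every B-production
Closure: [S' -> .S, S -> .A, S -> .dA, A -> .Sa, A -> .d]


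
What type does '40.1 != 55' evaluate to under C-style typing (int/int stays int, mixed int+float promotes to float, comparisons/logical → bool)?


Operand types: float != int
Rule: comparison yields bool
Result type: bool


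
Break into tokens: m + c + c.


Scan left to right, longest-match per lexeme
Tokens: ID(m), OP(+), ID(c), OP(+), ID(c)


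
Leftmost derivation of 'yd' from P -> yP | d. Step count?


Derivation: P => yP => yd
Steps: 2


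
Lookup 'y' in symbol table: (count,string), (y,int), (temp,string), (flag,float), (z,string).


Lookup 'y' → type int


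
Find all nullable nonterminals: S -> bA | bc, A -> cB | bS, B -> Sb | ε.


A nonterminal is nullable iff some alternative derives ε (directly, or every symbol in it is nullable)
Nullable: {B}


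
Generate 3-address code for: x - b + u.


Break into single-operator statements:
t1 = x - b
t2 = t1 + u


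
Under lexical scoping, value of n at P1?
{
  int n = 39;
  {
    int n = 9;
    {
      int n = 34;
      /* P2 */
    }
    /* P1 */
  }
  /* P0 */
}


n declared in the same block as P1
n = 9


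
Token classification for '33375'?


Pattern: digits only
Type: INTEGER_LITERAL


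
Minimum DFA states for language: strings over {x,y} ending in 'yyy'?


Track the longest suffix of input matching a prefix of 'yyy': 4 classes (prefixes of length 0..3)
Minimal DFA: 4 states


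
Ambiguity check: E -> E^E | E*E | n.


'n^n*n' has two parse trees (no precedence encoded between ^ and *)
Ambiguous


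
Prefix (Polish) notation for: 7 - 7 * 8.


'*' binds tighter: tree is (- 7 (* 7 8))
Prefix: - 7 * 7 8


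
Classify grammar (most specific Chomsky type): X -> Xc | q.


Left-linear: every RHS is a terminal or one nonterminal followed by a terminal
Classification: Type 3 (Regular)


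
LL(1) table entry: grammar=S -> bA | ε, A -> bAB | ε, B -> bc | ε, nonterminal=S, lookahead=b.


For [S, b]: 'b' ∈ FIRST(bA)
Entry: S -> bA


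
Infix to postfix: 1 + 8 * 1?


* has higher precedence, evaluate 8*1 first
Postfix: 1 8 1 * +


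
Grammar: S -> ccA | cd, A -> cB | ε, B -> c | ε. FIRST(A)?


Per alternative of A: FIRST(cB) = {c}; FIRST(ε) = {ε}
FIRST(A) = {c, ε}


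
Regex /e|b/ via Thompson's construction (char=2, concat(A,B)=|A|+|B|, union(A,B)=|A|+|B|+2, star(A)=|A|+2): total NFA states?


Syntax tree has 2 char leaf(s), 1 union(s), 0 star(s)
chars contribute 2×2 = 4; each union adds +2; each star adds +2
Total: 4 + 2 + 0 = 6 states


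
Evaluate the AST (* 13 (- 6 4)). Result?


Evaluate inner: (- 6 4) = 2
Evaluate root: (* 13 2) = 26
Result: 26


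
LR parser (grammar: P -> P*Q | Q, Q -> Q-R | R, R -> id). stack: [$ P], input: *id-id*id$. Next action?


shift '*' to continue P -> P*Q
Action: shift


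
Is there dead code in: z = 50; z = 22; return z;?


first assignment to z is overwritten before any read
Dead: 'z = 50'


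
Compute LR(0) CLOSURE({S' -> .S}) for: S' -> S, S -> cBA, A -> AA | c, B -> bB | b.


Start: S' -> .S
For each item with dot before a nonterminal B, add B -> .γ for every B-production
Closure: [S' -> .S, S -> .cBA]


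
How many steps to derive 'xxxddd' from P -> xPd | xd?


Derivation: P => xPd => xxPdd => xxxddd
Steps: 3


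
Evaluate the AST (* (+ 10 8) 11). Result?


Evaluate inner: (+ 10 8) = 18
Evaluate root: (* 18 11) = 198
Result: 198


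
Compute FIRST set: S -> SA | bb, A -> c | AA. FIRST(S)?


Per alternative of S: FIRST(SA) = {b}; FIRST(bb) = {b}
FIRST(S) = {b}


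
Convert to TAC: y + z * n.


Break into single-operator statements:
t1 = z * n
t2 = y + t1


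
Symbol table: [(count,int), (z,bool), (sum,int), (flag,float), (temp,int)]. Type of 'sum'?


Lookup 'sum' → type int


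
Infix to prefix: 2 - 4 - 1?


left-to-right (same/higher precedence on left): tree is (- (- 2 4) 1)
Prefix: - - 2 4 1


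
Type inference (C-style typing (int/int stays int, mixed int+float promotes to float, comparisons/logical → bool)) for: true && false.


Operand types: bool && bool
Rule: logical operators take bool operands and yield bool
Result type: bool


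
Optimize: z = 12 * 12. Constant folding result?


12 * 12 = 144 at compile time
Optimized: z = 144


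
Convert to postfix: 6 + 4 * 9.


* has higher precedence, evaluate 4*9 first
Postfix: 6 4 9 * +


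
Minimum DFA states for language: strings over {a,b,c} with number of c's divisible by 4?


Track (count of c) mod 4: states 0..3, accept at 0
Minimal DFA: 4 states


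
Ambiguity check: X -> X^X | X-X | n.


'n^n-n' has two parse trees (no precedence encoded between ^ and -)
Ambiguous


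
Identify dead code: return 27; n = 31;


statement follows a return and is unreachable
Dead: 'n = 31'


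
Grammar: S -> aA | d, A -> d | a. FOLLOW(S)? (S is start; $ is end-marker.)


$ ∈ FOLLOW(S). For each A -> αBβ: add FIRST(β)\{ε} to FOLLOW(B); if β nullable, add FOLLOW(A).
FOLLOW(S) = {$}


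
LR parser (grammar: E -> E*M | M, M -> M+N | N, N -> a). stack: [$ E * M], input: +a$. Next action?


'+' can extend M; shift to build M -> M+N
Action: shift


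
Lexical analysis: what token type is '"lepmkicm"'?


Pattern: double-quoted sequence
Type: STRING_LITERAL


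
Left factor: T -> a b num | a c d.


Common prefix: 'a'
Factored: T -> a T', T' -> b num | c d


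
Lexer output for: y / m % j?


Scan left to right, longest-match per lexeme
Tokens: ID(y), OP(/), ID(m), OP(%), ID(j)


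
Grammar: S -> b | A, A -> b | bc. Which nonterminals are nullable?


A nonterminal is nullable iff some alternative derives ε (directly, or every symbol in it is nullable)
Nullable: {}


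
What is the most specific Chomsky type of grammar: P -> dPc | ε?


Single nonterminal LHS, but d^n c^n is not regular
Classification: Type 2 (Context-Free)


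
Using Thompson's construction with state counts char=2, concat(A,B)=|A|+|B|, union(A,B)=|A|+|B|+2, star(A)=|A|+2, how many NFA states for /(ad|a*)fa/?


Syntax tree has 5 char leaf(s), 1 union(s), 1 star(s)
chars contribute 5×2 = 10; each union adds +2; each star adds +2
Total: 10 + 2 + 2 = 14 states


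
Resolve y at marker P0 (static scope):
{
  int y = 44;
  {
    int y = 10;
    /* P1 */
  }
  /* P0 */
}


y declared in the same block as P0
y = 44


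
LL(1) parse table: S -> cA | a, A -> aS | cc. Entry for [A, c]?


For [A, c]: 'c' ∈ FIRST(cc)
Entry: A -> cc


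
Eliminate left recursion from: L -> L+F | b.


Left-recursive alternatives: L+F; non-recursive: b
Introduce L': L -> bL', L' -> +FL' | ε


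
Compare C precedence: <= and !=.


'<=' is relational (level 7); '!=' is equality (level 6)
Higher level binds tighter
'<=' has higher precedence than '!='


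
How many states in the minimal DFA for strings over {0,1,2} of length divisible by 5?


Track length mod 5: states 0..4, accept at 0
Minimal DFA: 5 states


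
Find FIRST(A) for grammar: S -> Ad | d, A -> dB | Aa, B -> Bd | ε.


Per alternative of A: FIRST(dB) = {d}; FIRST(Aa) = {d}
FIRST(A) = {d}


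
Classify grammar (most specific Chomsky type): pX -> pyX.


LHS has context (more than one symbol) and |LHS| ≤ |RHS|
Classification: Type 1 (Context-Sensitive)


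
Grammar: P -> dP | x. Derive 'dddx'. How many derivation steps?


Derivation: P => dP => ddP => dddP => dddx
Steps: 4


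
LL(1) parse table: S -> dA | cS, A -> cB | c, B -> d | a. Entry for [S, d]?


For [S, d]: 'd' ∈ FIRST(dA)
Entry: S -> dA


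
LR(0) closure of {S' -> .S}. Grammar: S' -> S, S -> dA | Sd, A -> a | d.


Start: S' -> .S
For each item with dot before a nonterminal B, add B -> .γ for every B-production
Closure: [S' -> .S, S -> .dA, S -> .Sd]


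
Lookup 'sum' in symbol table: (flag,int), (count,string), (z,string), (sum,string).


Lookup 'sum' → type string


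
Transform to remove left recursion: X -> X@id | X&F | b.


Left-recursive alternatives: X@id, X&F; non-recursive: b
Introduce X': X -> bX', X' -> @idX' | &FX' | ε


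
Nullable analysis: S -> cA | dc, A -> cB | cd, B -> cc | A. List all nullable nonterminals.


A nonterminal is nullable iff some alternative derives ε (directly, or every symbol in it is nullable)
Nullable: {}


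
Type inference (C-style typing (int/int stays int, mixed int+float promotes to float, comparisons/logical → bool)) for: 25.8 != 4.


Operand types: float != int
Rule: comparison yields bool
Result type: bool


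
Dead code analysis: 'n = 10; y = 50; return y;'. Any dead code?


n is assigned but never read
Dead: 'n = 10'


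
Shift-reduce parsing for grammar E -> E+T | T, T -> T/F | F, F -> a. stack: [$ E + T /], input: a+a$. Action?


no handle; shift 'a'
Action: shift


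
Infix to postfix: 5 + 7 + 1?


Left to right (same or higher precedence on left)
Postfix: 5 7 + 1 +


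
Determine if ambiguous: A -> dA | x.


right-linear, alternatives start with distinct terminals 'd' vs 'x': unique leftmost derivation
Unambiguous


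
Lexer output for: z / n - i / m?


Scan left to right, longest-match per lexeme
Tokens: ID(z), OP(/), ID(n), OP(-), ID(i), OP(/), ID(m)


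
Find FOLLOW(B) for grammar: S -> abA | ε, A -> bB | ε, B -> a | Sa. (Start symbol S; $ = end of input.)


$ ∈ FOLLOW(S). For each A -> αBβ: add FIRST(β)\{ε} to FOLLOW(B); if β nullable, add FOLLOW(A).
FOLLOW(B) = {$, a}
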